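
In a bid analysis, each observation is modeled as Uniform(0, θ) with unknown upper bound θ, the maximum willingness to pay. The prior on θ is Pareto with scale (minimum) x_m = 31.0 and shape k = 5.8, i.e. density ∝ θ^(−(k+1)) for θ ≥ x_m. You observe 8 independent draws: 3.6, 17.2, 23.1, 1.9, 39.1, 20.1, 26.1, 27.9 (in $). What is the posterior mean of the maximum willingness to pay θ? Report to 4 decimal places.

A Pareto(scale x_m, shape k) prior on the upper bound θ of Uniform(0, θ) is conjugate: posterior is Pareto(max(x_m, max xᵢ), k + n).
Sample maximum = 39.1; prior scale x_m = 31.0 → posterior scale = max = 39.1.
Posterior shape = 5.8 + 8 = 13.8.
E[θ|data] = k·x_m/(k−1) = 13.8·39.1/12.8 = 42.1547.

42.1547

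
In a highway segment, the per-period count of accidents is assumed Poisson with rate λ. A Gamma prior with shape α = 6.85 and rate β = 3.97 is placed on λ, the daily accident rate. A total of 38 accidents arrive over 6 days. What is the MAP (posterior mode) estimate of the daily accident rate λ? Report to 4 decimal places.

With a Gamma(shape α, rate β) prior, the Poisson likelihood is conjugate: the posterior is Gamma(α + ΣXᵢ, β + n).
Posterior: Gamma(α+S, β+n) = Gamma(6.85+38, 3.97+6) = Gamma(44.85, 9.97).
Mode of Gamma(α,β) for α≥1 is (α−1)/β = 43.85/9.97 = 4.3982.

4.3982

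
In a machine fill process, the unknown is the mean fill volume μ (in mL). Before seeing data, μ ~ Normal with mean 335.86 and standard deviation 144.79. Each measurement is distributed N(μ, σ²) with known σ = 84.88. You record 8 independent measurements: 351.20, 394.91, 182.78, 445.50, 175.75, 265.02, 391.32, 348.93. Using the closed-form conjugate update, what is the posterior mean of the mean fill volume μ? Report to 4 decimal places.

320.1031

For Normal data with known variance σ², a Normal(μ₀, σ₀²) prior on μ is conjugate. Posterior precision = 1/σ₀² + n/σ²; posterior mean is the precision-weighted average of μ₀ and x̄.
Σxᵢ = 351.20 + 394.91 + 182.78 + 445.50 + 175.75 + 265.02 + 391.32 + 348.93 = 2555.41, so n·x̄ = 2555.41.
σ₀² = 144.79² = 20964.1441, σ² = 84.88² = 7204.6144; σ² + n·σ₀² = 7204.6144 + 8·20964.1441 = 174917.7672.
Posterior mean = (μ₀/σ₀² + n·x̄/σ²)/(1/σ₀² + n/σ²) = (σ²·μ₀ + σ₀²·n·x̄)/(σ² + n·σ₀²) = (7204.6144·335.86 + 20964.1441·2555.41)/174917.7672 = 55991725.266965/174917.7672 = 320.1031.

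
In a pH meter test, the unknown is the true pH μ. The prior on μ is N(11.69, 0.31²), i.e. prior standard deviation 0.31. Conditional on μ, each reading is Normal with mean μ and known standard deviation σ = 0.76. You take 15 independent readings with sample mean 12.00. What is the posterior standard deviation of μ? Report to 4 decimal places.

For Normal data with known variance σ², a Normal(μ₀, σ₀²) prior on μ is conjugate. Posterior precision = 1/σ₀² + n/σ²; posterior mean is the precision-weighted average of μ₀ and x̄.
σ₀² = 0.31² = 0.0961, σ² = 0.76² = 0.5776; σ² + n·σ₀² = 0.5776 + 15·0.0961 = 2.0191.
Posterior precision = 1/σ₀² + n/σ² = 1/0.0961 + 15/0.5776 = (σ² + n·σ₀²)/(σ₀²σ²) = 2.0191/(0.0961·0.5776); posterior variance σₙ² = σ₀²σ²/(σ² + n·σ₀²) = 0.0961·0.5776/2.0191 = 0.027491.
Posterior SD = √σₙ² = √(0.0961·0.5776/2.0191) = 0.1658.

0.1658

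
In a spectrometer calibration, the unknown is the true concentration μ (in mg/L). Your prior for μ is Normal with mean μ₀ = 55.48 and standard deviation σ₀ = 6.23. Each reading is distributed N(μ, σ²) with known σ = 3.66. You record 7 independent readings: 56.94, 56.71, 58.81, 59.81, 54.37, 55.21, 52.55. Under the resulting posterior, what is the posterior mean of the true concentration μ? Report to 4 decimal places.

56.3023

For Normal data with known variance σ², a Normal(μ₀, σ₀²) prior on μ is conjugate. Posterior precision = 1/σ₀² + n/σ²; posterior mean is the precision-weighted average of μ₀ and x̄.
Σxᵢ = 56.94 + 56.71 + 58.81 + 59.81 + 54.37 + 55.21 + 52.55 = 394.4, so n·x̄ = 394.4.
σ₀² = 6.23² = 38.8129, σ² = 3.66² = 13.3956; σ² + n·σ₀² = 13.3956 + 7·38.8129 = 285.0859.
Posterior mean = (μ₀/σ₀² + n·x̄/σ²)/(1/σ₀² + n/σ²) = (σ²·μ₀ + σ₀²·n·x̄)/(σ² + n·σ₀²) = (13.3956·55.48 + 38.8129·394.4)/285.0859 = 16050.995648/285.0859 = 56.3023.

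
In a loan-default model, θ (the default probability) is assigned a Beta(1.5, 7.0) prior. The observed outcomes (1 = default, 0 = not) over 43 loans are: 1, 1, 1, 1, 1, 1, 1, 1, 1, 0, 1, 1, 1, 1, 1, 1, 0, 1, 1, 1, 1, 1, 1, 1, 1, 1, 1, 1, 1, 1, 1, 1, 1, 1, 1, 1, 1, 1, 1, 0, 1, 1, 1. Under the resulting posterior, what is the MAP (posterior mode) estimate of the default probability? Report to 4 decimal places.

0.8182

The Beta prior is conjugate to a Binomial/Bernoulli likelihood; the update adds successes to α and failures to β.
Posterior: Beta(α+k, β+n−k) = Beta(1.5+40, 7.0+3) = Beta(41.5, 10.0).
Mode of Beta(a,b) for a,b>1 is (a−1)/(a+b−2) = 40.5/49.5 = 0.8182.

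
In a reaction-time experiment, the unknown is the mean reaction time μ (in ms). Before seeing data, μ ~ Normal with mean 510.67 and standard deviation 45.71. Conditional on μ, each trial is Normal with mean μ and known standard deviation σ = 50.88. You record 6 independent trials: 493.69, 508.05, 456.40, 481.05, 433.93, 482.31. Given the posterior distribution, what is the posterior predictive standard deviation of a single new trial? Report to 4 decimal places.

For Normal data with known variance σ², a Normal(μ₀, σ₀²) prior on μ is conjugate. Posterior precision = 1/σ₀² + n/σ²; posterior mean is the precision-weighted average of μ₀ and x̄.
σ₀² = 45.71² = 2089.4041, σ² = 50.88² = 2588.7744; σ² + n·σ₀² = 2588.7744 + 6·2089.4041 = 15125.199.
Posterior precision = 1/σ₀² + n/σ² = 1/2089.4041 + 6/2588.7744 = (σ² + n·σ₀²)/(σ₀²σ²) = 15125.199/(2089.4041·2588.7744); posterior variance σₙ² = σ₀²σ²/(σ² + n·σ₀²) = 2089.4041·2588.7744/15125.199 = 357.614855.
Predictive variance for one new observation = σₙ² + σ² = 2089.4041·2588.7744/15125.199 + 2588.7744 = σ²·(σ₀² + 15125.199)/15125.199 = 2588.7744·17214.6031/15125.199 = 2946.389255; SD = √(2588.7744·17214.6031/15125.199) = 54.2807.

54.2807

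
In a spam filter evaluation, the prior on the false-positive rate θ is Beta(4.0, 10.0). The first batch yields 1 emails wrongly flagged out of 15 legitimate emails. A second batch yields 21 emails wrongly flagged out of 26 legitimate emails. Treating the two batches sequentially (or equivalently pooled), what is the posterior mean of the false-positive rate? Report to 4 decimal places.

The Beta prior is conjugate to a Binomial/Bernoulli likelihood; the update adds successes to α and failures to β.
After batch 1: Beta(4.0+1, 10.0+14) = Beta(5.0, 24.0).
After batch 2: Beta(5.0+21, 24.0+5) = Beta(26.0, 29.0).
Posterior mean = α/(α+β) = 26.0/55.0 = 0.4727.

0.4727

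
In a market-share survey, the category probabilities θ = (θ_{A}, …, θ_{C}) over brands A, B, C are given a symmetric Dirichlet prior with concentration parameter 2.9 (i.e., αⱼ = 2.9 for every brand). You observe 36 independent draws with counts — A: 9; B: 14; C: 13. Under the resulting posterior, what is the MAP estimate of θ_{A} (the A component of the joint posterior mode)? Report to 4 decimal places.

The Dirichlet prior is conjugate to the Multinomial likelihood: each posterior αⱼ = prior αⱼ + observed count nⱼ.
Posterior concentration: (11.9, 16.9, 15.9), total = 44.7.
Joint mode component: (α_{A}−1)/(Σα−K) = 10.9/41.7 = 0.2614.

0.2614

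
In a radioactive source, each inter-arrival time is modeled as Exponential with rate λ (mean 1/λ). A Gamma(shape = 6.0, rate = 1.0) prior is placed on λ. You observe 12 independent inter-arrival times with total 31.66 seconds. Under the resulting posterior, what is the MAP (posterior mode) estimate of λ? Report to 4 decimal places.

0.5205

With a Gamma(shape α, rate β) prior on the exponential rate λ, the posterior after n observations with total T = Σxᵢ is Gamma(α+n, β+T).
Posterior: Gamma(6.0+12, 1.0+31.66) = Gamma(18.0, 32.66).
Mode = (α−1)/β = 0.5205.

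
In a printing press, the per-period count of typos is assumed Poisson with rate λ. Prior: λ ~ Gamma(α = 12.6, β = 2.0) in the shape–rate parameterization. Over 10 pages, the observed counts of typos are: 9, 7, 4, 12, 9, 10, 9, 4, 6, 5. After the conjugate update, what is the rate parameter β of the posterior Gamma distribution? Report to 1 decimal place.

With a Gamma(shape α, rate β) prior, the Poisson likelihood is conjugate: the posterior is Gamma(α + ΣXᵢ, β + n).
Sum of counts S = 75 over n = 10 pages.
Posterior: Gamma(α+S, β+n) = Gamma(12.6+75, 2.0+10) = Gamma(87.6, 12.0).
Posterior β = 12.0.

12.0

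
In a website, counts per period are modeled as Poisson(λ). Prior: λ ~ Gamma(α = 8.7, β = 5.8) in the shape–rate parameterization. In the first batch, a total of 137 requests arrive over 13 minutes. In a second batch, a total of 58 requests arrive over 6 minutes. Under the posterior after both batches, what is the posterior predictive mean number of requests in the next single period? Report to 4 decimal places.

With a Gamma(shape α, rate β) prior, the Poisson likelihood is conjugate: the posterior is Gamma(α + ΣXᵢ, β + n).
After batch 1: Gamma(α+S, β+n) = Gamma(8.7+137, 5.8+13) = Gamma(145.7, 18.8).
After batch 2: Gamma(α+S, β+n) = Gamma(145.7+58, 18.8+6) = Gamma(203.7, 24.8).
The predictive distribution for one future period is NegBinom with mean α/β = 8.2137.

8.2137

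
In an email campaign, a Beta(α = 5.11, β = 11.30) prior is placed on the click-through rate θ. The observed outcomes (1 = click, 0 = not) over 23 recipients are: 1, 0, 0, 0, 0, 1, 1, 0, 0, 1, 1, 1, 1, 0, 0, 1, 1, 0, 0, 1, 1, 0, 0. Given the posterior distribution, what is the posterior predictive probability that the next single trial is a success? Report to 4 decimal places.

The Beta prior is conjugate to a Binomial/Bernoulli likelihood; the update adds successes to α and failures to β.
Posterior: Beta(α+k, β+n−k) = Beta(5.11+11, 11.30+12) = Beta(16.11, 23.30).
For a single future Bernoulli trial, P(success | data) = α/(α+β) = 0.4088.

0.4088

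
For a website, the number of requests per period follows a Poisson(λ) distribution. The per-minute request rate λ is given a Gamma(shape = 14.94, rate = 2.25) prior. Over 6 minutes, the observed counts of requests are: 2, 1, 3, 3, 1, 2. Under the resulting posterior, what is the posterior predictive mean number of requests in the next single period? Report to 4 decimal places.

3.2655

With a Gamma(shape α, rate β) prior, the Poisson likelihood is conjugate: the posterior is Gamma(α + ΣXᵢ, β + n).
Sum of counts S = 12 over n = 6 minutes.
Posterior: Gamma(α+S, β+n) = Gamma(14.94+12, 2.25+6) = Gamma(26.94, 8.25).
The predictive distribution for one future period is NegBinom with mean α/β = 3.2655.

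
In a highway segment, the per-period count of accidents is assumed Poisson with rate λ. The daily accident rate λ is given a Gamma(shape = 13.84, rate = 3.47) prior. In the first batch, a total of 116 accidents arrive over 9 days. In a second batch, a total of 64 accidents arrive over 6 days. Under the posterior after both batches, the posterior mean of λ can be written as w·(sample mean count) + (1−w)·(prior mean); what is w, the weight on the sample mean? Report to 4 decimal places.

With a Gamma(shape α, rate β) prior, the Poisson likelihood is conjugate: the posterior is Gamma(α + ΣXᵢ, β + n).
Total number of days: n = 9 + 6 = 15.
Posterior mean = (α₀+S)/(β₀+n) = [n/(β₀+n)]·(S/n) + [β₀/(β₀+n)]·(α₀/β₀), so only n and β₀ enter the weight.
Weight on data w = n/(β₀+n) = 15/(3.47+15) = 15/18.47 = 0.8121.

0.8121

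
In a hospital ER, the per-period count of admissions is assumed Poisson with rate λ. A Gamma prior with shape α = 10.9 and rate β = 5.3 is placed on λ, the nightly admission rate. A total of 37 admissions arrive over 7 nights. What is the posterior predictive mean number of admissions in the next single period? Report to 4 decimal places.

3.8943

With a Gamma(shape α, rate β) prior, the Poisson likelihood is conjugate: the posterior is Gamma(α + ΣXᵢ, β + n).
Posterior: Gamma(α+S, β+n) = Gamma(10.9+37, 5.3+7) = Gamma(47.9, 12.3).
The predictive distribution for one future period is NegBinom with mean α/β = 3.8943.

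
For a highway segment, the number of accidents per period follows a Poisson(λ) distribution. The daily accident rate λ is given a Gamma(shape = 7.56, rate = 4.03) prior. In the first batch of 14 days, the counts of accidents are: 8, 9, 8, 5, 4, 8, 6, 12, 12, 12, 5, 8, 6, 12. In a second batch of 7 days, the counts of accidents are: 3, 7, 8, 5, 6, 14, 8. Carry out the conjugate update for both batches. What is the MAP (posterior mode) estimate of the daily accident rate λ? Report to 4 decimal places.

With a Gamma(shape α, rate β) prior, the Poisson likelihood is conjugate: the posterior is Gamma(α + ΣXᵢ, β + n).
Batch 1: sum of counts S = 115 over n = 14 days.
After batch 1: Gamma(α+S, β+n) = Gamma(7.56+115, 4.03+14) = Gamma(122.56, 18.03).
Batch 2: sum of counts S = 51 over n = 7 days.
After batch 2: Gamma(α+S, β+n) = Gamma(122.56+51, 18.03+7) = Gamma(173.56, 25.03).
Mode of Gamma(α,β) for α≥1 is (α−1)/β = 172.56/25.03 = 6.8941.

6.8941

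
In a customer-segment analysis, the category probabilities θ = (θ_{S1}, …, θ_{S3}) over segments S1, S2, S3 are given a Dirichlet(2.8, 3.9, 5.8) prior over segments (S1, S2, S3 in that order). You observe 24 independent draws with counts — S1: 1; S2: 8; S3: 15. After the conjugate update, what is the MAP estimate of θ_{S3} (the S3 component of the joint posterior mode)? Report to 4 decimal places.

0.5910

The Dirichlet prior is conjugate to the Multinomial likelihood: each posterior αⱼ = prior αⱼ + observed count nⱼ.
Posterior concentration: (3.8, 11.9, 20.8), total = 36.5.
Joint mode component: (α_{S3}−1)/(Σα−K) = 19.8/33.5 = 0.5910.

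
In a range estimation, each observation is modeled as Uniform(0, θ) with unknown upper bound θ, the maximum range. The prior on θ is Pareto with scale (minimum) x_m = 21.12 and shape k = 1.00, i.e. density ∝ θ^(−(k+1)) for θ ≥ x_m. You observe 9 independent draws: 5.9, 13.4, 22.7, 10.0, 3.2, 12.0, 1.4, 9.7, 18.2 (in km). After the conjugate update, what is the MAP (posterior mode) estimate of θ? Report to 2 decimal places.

A Pareto(scale x_m, shape k) prior on the upper bound θ of Uniform(0, θ) is conjugate: posterior is Pareto(max(x_m, max xᵢ), k + n).
Sample maximum = 22.7; prior scale x_m = 21.12 → posterior scale = max = 22.70.
Posterior shape = 1.00 + 9 = 10.00.
The Pareto density is decreasing on [x_m, ∞), so the mode is x_m = 22.70.

22.70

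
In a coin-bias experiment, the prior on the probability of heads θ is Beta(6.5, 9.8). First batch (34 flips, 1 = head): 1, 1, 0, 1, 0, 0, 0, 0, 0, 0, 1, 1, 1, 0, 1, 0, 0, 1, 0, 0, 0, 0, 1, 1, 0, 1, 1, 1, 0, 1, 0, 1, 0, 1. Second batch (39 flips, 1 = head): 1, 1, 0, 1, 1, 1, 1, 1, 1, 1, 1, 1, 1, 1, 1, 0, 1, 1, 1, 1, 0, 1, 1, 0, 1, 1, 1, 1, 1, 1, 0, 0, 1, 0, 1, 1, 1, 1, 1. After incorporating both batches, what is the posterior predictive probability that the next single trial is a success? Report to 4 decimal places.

0.6103

The Beta prior is conjugate to a Binomial/Bernoulli likelihood; the update adds successes to α and failures to β.
After batch 1: Beta(6.5+16, 9.8+18) = Beta(22.5, 27.8).
After batch 2: Beta(22.5+32, 27.8+7) = Beta(54.5, 34.8).
For a single future Bernoulli trial, P(success | data) = α/(α+β) = 0.6103.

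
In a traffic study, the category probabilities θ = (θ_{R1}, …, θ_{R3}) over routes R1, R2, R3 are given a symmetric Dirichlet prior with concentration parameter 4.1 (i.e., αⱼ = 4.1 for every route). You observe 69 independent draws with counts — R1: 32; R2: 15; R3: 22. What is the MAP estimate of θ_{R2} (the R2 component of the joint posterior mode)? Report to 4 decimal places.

0.2312

The Dirichlet prior is conjugate to the Multinomial likelihood: each posterior αⱼ = prior αⱼ + observed count nⱼ.
Posterior concentration: (36.1, 19.1, 26.1), total = 81.3.
Joint mode component: (α_{R2}−1)/(Σα−K) = 18.1/78.3 = 0.2312.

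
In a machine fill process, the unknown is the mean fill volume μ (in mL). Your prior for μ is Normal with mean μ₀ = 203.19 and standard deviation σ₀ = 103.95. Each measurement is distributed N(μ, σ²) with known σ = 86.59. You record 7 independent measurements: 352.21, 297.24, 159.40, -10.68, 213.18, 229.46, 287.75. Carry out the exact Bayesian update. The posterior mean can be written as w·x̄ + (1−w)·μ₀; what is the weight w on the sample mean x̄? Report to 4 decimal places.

0.9098

For Normal data with known variance σ², a Normal(μ₀, σ₀²) prior on μ is conjugate. Posterior precision = 1/σ₀² + n/σ²; posterior mean is the precision-weighted average of μ₀ and x̄.
σ₀² = 103.95² = 10805.6025, σ² = 86.59² = 7497.8281. Prior precision 1/σ₀² = 1/10805.6025; data precision n/σ² = 7/7497.8281.
w = (n/σ²)/(1/σ₀² + n/σ²) = n·σ₀²/(σ² + n·σ₀²) = 7·10805.6025/(7497.8281 + 7·10805.6025) = 75639.2175/83137.0456 = 0.9098.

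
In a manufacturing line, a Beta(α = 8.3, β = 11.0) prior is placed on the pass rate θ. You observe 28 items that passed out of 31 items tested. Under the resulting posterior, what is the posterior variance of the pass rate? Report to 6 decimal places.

The Beta prior is conjugate to a Binomial/Bernoulli likelihood; the update adds successes to α and failures to β.
Posterior: Beta(α+k, β+n−k) = Beta(8.3+28, 11.0+3) = Beta(36.3, 14.0).
Var = αβ/((α+β)²(α+β+1)) = 36.3·14.0/(50.3²·51.3) = 0.003915.

0.003915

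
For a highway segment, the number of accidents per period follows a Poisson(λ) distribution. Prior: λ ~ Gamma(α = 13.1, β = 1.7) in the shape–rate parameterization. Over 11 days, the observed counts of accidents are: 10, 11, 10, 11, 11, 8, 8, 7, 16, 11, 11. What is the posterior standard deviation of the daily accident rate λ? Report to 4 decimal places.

0.8877

With a Gamma(shape α, rate β) prior, the Poisson likelihood is conjugate: the posterior is Gamma(α + ΣXᵢ, β + n).
Sum of counts S = 114 over n = 11 days.
Posterior: Gamma(α+S, β+n) = Gamma(13.1+114, 1.7+11) = Gamma(127.1, 12.7).
SD = √α/β = √127.1/12.7 = 0.8877.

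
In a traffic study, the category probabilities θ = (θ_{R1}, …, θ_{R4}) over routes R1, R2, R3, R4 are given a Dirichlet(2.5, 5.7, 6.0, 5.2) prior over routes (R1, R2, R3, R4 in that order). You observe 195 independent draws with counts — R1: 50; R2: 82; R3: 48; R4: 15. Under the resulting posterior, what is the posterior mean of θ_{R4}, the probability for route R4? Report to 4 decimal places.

The Dirichlet prior is conjugate to the Multinomial likelihood: each posterior αⱼ = prior αⱼ + observed count nⱼ.
Posterior concentration: (52.5, 87.7, 54.0, 20.2), total = 214.4.
E[θ_{R4}|data] = α_{R4}/Σα = 20.2/214.4 = 0.0942.

0.0942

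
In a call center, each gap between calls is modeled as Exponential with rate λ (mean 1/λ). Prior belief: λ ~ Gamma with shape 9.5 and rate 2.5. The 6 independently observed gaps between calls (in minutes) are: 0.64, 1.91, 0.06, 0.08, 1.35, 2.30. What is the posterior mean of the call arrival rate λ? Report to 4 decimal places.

1.7534

With a Gamma(shape α, rate β) prior on the exponential rate λ, the posterior after n observations with total T = Σxᵢ is Gamma(α+n, β+T).
Sum of observations T = 6.34 minutes; n = 6.
Posterior: Gamma(9.5+6, 2.5+6.34) = Gamma(15.5, 8.84).
Posterior mean of λ = α/β = 15.5/8.84 = 1.7534.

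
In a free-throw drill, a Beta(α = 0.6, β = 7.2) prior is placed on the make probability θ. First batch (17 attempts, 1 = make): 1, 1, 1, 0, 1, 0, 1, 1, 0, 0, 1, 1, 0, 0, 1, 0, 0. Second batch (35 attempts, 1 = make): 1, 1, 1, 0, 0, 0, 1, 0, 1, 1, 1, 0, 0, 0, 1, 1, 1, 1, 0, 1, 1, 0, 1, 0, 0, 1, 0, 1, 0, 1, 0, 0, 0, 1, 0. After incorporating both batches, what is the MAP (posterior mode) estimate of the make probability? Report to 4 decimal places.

The Beta prior is conjugate to a Binomial/Bernoulli likelihood; the update adds successes to α and failures to β.
After batch 1: Beta(0.6+9, 7.2+8) = Beta(9.6, 15.2).
After batch 2: Beta(9.6+18, 15.2+17) = Beta(27.6, 32.2).
Mode of Beta(a,b) for a,b>1 is (a−1)/(a+b−2) = 26.6/57.8 = 0.4602.

0.4602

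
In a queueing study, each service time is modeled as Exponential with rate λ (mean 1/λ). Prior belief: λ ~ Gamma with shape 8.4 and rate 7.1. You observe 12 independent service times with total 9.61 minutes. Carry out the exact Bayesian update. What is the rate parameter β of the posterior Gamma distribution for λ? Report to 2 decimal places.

With a Gamma(shape α, rate β) prior on the exponential rate λ, the posterior after n observations with total T = Σxᵢ is Gamma(α+n, β+T).
Posterior: Gamma(8.4+12, 7.1+9.61) = Gamma(20.4, 16.71).
Posterior β = 16.71.

16.71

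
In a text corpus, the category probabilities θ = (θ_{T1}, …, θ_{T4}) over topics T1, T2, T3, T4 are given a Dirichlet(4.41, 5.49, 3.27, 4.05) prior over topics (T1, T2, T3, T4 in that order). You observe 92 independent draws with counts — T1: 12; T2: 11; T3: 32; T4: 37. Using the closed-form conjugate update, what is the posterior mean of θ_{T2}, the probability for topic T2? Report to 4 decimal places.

0.1510

The Dirichlet prior is conjugate to the Multinomial likelihood: each posterior αⱼ = prior αⱼ + observed count nⱼ.
Posterior concentration: (16.41, 16.49, 35.27, 41.05), total = 109.22.
E[θ_{T2}|data] = α_{T2}/Σα = 16.49/109.22 = 0.1510.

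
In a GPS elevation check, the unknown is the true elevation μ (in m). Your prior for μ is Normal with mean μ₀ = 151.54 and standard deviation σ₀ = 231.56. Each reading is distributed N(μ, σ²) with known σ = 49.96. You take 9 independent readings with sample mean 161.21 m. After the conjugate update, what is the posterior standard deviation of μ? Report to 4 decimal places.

For Normal data with known variance σ², a Normal(μ₀, σ₀²) prior on μ is conjugate. Posterior precision = 1/σ₀² + n/σ²; posterior mean is the precision-weighted average of μ₀ and x̄.
σ₀² = 231.56² = 53620.0336, σ² = 49.96² = 2496.0016; σ² + n·σ₀² = 2496.0016 + 9·53620.0336 = 485076.304.
Posterior precision = 1/σ₀² + n/σ² = 1/53620.0336 + 9/2496.0016 = (σ² + n·σ₀²)/(σ₀²σ²) = 485076.304/(53620.0336·2496.0016); posterior variance σₙ² = σ₀²σ²/(σ² + n·σ₀²) = 53620.0336·2496.0016/485076.304 = 275.906468.
Posterior SD = √σₙ² = √(53620.0336·2496.0016/485076.304) = 16.6104.

16.6104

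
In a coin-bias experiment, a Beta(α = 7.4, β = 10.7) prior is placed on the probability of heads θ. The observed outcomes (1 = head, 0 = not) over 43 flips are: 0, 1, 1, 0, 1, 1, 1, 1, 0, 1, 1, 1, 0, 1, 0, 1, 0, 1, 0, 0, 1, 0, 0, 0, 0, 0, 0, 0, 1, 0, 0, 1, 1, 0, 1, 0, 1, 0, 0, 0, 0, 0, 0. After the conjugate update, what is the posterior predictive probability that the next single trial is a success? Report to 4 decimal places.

The Beta prior is conjugate to a Binomial/Bernoulli likelihood; the update adds successes to α and failures to β.
Posterior: Beta(α+k, β+n−k) = Beta(7.4+18, 10.7+25) = Beta(25.4, 35.7).
For a single future Bernoulli trial, P(success | data) = α/(α+β) = 0.4157.

0.4157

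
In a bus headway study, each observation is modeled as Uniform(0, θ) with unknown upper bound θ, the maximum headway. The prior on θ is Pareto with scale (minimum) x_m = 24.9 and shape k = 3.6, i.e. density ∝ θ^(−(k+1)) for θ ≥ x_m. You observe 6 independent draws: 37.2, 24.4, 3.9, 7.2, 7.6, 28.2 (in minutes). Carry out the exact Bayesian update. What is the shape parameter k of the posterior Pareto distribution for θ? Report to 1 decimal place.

A Pareto(scale x_m, shape k) prior on the upper bound θ of Uniform(0, θ) is conjugate: posterior is Pareto(max(x_m, max xᵢ), k + n).
Sample maximum = 37.2; prior scale x_m = 24.9 → posterior scale = max = 37.2.
Posterior shape = 3.6 + 6 = 9.6.
Posterior shape k = 9.6.

9.6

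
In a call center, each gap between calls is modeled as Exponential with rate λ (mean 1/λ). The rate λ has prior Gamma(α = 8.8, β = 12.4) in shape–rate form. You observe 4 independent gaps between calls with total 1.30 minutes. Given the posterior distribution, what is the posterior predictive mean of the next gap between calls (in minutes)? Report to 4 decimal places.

With a Gamma(shape α, rate β) prior on the exponential rate λ, the posterior after n observations with total T = Σxᵢ is Gamma(α+n, β+T).
Posterior: Gamma(8.8+4, 12.4+1.30) = Gamma(12.8, 13.70).
The predictive distribution for the next observation is Lomax; its mean is β/(α−1) = 13.70/11.8 = 1.1610.

1.1610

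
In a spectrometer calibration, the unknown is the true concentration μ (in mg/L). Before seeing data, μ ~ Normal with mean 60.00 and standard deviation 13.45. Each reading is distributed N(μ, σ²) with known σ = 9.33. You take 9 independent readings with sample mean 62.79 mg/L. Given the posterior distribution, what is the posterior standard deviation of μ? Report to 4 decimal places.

3.0301

For Normal data with known variance σ², a Normal(μ₀, σ₀²) prior on μ is conjugate. Posterior precision = 1/σ₀² + n/σ²; posterior mean is the precision-weighted average of μ₀ and x̄.
σ₀² = 13.45² = 180.9025, σ² = 9.33² = 87.0489; σ² + n·σ₀² = 87.0489 + 9·180.9025 = 1715.1714.
Posterior precision = 1/σ₀² + n/σ² = 1/180.9025 + 9/87.0489 = (σ² + n·σ₀²)/(σ₀²σ²) = 1715.1714/(180.9025·87.0489); posterior variance σₙ² = σ₀²σ²/(σ² + n·σ₀²) = 180.9025·87.0489/1715.1714 = 9.181219.
Posterior SD = √σₙ² = √(180.9025·87.0489/1715.1714) = 3.0301.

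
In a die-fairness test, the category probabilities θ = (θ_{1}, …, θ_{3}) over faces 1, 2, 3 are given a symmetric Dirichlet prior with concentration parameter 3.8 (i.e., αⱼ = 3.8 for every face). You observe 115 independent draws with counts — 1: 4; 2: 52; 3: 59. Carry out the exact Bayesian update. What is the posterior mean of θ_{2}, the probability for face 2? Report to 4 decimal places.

The Dirichlet prior is conjugate to the Multinomial likelihood: each posterior αⱼ = prior αⱼ + observed count nⱼ.
Posterior concentration: (7.8, 55.8, 62.8), total = 126.4.
E[θ_{2}|data] = α_{2}/Σα = 55.8/126.4 = 0.4415.

0.4415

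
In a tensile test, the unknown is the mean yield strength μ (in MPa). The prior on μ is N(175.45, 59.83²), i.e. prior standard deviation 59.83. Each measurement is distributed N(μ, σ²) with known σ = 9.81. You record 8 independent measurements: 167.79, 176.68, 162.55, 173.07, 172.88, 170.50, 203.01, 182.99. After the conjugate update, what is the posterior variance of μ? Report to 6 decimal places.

For Normal data with known variance σ², a Normal(μ₀, σ₀²) prior on μ is conjugate. Posterior precision = 1/σ₀² + n/σ²; posterior mean is the precision-weighted average of μ₀ and x̄.
σ₀² = 59.83² = 3579.6289, σ² = 9.81² = 96.2361; σ² + n·σ₀² = 96.2361 + 8·3579.6289 = 28733.2673.
Posterior precision = 1/σ₀² + n/σ² = 1/3579.6289 + 8/96.2361 = (σ² + n·σ₀²)/(σ₀²σ²) = 28733.2673/(3579.6289·96.2361); posterior variance σₙ² = σ₀²σ²/(σ² + n·σ₀²) = 3579.6289·96.2361/28733.2673 = 11.989222.

11.989222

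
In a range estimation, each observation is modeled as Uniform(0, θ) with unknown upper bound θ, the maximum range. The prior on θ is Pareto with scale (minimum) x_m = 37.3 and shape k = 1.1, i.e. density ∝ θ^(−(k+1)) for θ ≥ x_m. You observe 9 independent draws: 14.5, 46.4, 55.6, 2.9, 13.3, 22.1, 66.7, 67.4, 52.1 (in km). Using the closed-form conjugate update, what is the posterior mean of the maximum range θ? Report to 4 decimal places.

A Pareto(scale x_m, shape k) prior on the upper bound θ of Uniform(0, θ) is conjugate: posterior is Pareto(max(x_m, max xᵢ), k + n).
Sample maximum = 67.4; prior scale x_m = 37.3 → posterior scale = max = 67.4.
Posterior shape = 1.1 + 9 = 10.1.
E[θ|data] = k·x_m/(k−1) = 10.1·67.4/9.1 = 74.8066.

74.8066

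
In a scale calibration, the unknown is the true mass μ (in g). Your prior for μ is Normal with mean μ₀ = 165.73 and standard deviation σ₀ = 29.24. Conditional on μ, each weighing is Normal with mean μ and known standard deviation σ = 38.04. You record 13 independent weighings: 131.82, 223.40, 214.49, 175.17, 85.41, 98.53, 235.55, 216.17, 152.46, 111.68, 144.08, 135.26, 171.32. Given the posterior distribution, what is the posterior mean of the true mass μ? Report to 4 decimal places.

161.7041

For Normal data with known variance σ², a Normal(μ₀, σ₀²) prior on μ is conjugate. Posterior precision = 1/σ₀² + n/σ²; posterior mean is the precision-weighted average of μ₀ and x̄.
Σxᵢ = 131.82 + 223.40 + 214.49 + 175.17 + 85.41 + 98.53 + 235.55 + 216.17 + 152.46 + 111.68 + 144.08 + 135.26 + 171.32 = 2095.34, so n·x̄ = 2095.34.
σ₀² = 29.24² = 854.9776, σ² = 38.04² = 1447.0416; σ² + n·σ₀² = 1447.0416 + 13·854.9776 = 12561.7504.
Posterior mean = (μ₀/σ₀² + n·x̄/σ²)/(1/σ₀² + n/σ²) = (σ²·μ₀ + σ₀²·n·x̄)/(σ² + n·σ₀²) = (1447.0416·165.73 + 854.9776·2095.34)/12561.7504 = 2031286.968752/12561.7504 = 161.7041.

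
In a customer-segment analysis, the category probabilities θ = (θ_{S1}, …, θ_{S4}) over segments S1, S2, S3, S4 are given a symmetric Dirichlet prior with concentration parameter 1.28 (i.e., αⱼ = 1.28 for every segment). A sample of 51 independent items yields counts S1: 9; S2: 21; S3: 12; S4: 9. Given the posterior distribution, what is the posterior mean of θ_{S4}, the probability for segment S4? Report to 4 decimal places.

The Dirichlet prior is conjugate to the Multinomial likelihood: each posterior αⱼ = prior αⱼ + observed count nⱼ.
Posterior concentration: (10.28, 22.28, 13.28, 10.28), total = 56.12.
E[θ_{S4}|data] = α_{S4}/Σα = 10.28/56.12 = 0.1832.

0.1832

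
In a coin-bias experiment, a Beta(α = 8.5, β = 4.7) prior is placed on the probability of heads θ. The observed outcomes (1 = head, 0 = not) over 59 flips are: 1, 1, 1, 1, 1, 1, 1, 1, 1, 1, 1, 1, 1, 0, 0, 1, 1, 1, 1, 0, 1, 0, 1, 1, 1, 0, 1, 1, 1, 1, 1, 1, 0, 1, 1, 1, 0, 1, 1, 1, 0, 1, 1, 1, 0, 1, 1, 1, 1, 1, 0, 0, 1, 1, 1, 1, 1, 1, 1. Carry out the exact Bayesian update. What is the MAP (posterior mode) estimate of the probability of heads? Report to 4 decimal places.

The Beta prior is conjugate to a Binomial/Bernoulli likelihood; the update adds successes to α and failures to β.
Posterior: Beta(α+k, β+n−k) = Beta(8.5+48, 4.7+11) = Beta(56.5, 15.7).
Mode of Beta(a,b) for a,b>1 is (a−1)/(a+b−2) = 55.5/70.2 = 0.7906.

0.7906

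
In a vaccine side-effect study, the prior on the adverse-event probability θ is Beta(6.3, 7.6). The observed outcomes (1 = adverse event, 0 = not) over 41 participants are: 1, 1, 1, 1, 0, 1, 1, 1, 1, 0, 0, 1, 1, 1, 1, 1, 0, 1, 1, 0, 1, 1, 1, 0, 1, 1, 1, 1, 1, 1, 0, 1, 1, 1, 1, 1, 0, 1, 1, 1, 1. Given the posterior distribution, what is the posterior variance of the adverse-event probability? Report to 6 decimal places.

The Beta prior is conjugate to a Binomial/Bernoulli likelihood; the update adds successes to α and failures to β.
Posterior: Beta(α+k, β+n−k) = Beta(6.3+33, 7.6+8) = Beta(39.3, 15.6).
Var = αβ/((α+β)²(α+β+1)) = 39.3·15.6/(54.9²·55.9) = 0.003639.

0.003639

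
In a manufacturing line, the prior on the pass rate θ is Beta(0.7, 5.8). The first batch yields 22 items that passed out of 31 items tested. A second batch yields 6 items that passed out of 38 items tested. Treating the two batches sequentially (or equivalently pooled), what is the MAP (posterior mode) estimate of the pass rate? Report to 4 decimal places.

The Beta prior is conjugate to a Binomial/Bernoulli likelihood; the update adds successes to α and failures to β.
After batch 1: Beta(0.7+22, 5.8+9) = Beta(22.7, 14.8).
After batch 2: Beta(22.7+6, 14.8+32) = Beta(28.7, 46.8).
Mode of Beta(a,b) for a,b>1 is (a−1)/(a+b−2) = 27.7/73.5 = 0.3769.

0.3769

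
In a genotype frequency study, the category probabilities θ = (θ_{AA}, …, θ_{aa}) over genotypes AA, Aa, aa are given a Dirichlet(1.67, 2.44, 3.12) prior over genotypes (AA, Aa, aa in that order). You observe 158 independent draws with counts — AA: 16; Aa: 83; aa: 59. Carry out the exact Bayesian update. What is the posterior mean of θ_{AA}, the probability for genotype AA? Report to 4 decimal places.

The Dirichlet prior is conjugate to the Multinomial likelihood: each posterior αⱼ = prior αⱼ + observed count nⱼ.
Posterior concentration: (17.67, 85.44, 62.12), total = 165.23.
E[θ_{AA}|data] = α_{AA}/Σα = 17.67/165.23 = 0.1069.

0.1069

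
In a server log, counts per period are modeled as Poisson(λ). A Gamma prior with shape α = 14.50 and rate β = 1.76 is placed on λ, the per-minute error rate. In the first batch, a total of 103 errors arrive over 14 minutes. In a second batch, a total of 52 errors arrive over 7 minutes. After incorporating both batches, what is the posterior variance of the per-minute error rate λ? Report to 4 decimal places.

0.3272

With a Gamma(shape α, rate β) prior, the Poisson likelihood is conjugate: the posterior is Gamma(α + ΣXᵢ, β + n).
After batch 1: Gamma(α+S, β+n) = Gamma(14.50+103, 1.76+14) = Gamma(117.50, 15.76).
After batch 2: Gamma(α+S, β+n) = Gamma(117.50+52, 15.76+7) = Gamma(169.50, 22.76).
Var = α/β² = 169.50/22.76² = 0.3272.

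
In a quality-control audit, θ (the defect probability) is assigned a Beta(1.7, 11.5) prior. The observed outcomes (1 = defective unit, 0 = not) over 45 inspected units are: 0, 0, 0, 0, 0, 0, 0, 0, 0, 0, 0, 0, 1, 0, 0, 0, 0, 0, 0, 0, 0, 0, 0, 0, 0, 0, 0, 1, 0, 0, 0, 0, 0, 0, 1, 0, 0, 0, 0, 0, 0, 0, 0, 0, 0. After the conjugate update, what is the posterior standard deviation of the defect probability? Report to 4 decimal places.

The Beta prior is conjugate to a Binomial/Bernoulli likelihood; the update adds successes to α and failures to β.
Posterior: Beta(α+k, β+n−k) = Beta(1.7+3, 11.5+42) = Beta(4.7, 53.5).
Var = αβ/((α+β)²(α+β+1)) = 4.7·53.5/(58.2²·59.2) = 0.00125396; SD = √0.00125396 = 0.0354.

0.0354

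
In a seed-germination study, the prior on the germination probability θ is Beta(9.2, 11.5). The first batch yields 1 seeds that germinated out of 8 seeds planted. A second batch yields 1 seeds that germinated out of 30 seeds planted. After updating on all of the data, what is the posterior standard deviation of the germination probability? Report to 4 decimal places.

The Beta prior is conjugate to a Binomial/Bernoulli likelihood; the update adds successes to α and failures to β.
After batch 1: Beta(9.2+1, 11.5+7) = Beta(10.2, 18.5).
After batch 2: Beta(10.2+1, 18.5+29) = Beta(11.2, 47.5).
Var = αβ/((α+β)²(α+β+1)) = 11.2·47.5/(58.7²·59.7) = 0.00258619; SD = √0.00258619 = 0.0509.

0.0509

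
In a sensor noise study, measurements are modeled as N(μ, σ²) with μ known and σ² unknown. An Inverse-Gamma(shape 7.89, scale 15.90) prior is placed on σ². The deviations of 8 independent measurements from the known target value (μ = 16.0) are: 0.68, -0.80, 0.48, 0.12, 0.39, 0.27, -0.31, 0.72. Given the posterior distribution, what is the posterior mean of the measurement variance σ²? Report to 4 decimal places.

1.5605

With known mean μ and an Inverse-Gamma(α, β) prior on σ², the Normal likelihood is conjugate: posterior is Inv-Gamma(α + n/2, β + Σ(xᵢ−μ)²/2).
Σ(xᵢ−μ)² = (0.68)² + (-0.80)² + (0.48)² + (0.12)² + (0.39)² + (0.27)² + (-0.31)² + (0.72)² = 2.1867.
Posterior: Inv-Gamma(7.89 + 8/2, 15.90 + 2.1867/2) = Inv-Gamma(11.89, 16.99335).
E[σ²|data] = β/(α−1) = 16.99335/10.89 = 1.5605.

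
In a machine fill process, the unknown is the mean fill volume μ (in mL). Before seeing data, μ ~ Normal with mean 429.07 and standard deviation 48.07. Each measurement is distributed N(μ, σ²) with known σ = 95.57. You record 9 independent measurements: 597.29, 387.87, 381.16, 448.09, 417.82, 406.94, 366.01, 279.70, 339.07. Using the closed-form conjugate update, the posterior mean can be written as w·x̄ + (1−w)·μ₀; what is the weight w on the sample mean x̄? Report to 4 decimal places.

0.6948

For Normal data with known variance σ², a Normal(μ₀, σ₀²) prior on μ is conjugate. Posterior precision = 1/σ₀² + n/σ²; posterior mean is the precision-weighted average of μ₀ and x̄.
σ₀² = 48.07² = 2310.7249, σ² = 95.57² = 9133.6249. Prior precision 1/σ₀² = 1/2310.7249; data precision n/σ² = 9/9133.6249.
w = (n/σ²)/(1/σ₀² + n/σ²) = n·σ₀²/(σ² + n·σ₀²) = 9·2310.7249/(9133.6249 + 9·2310.7249) = 20796.5241/29930.149 = 0.6948.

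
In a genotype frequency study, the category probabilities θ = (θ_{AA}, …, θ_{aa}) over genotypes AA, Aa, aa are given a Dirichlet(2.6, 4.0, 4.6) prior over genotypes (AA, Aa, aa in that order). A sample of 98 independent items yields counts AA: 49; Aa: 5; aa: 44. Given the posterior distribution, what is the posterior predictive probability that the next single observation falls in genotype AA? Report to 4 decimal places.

The Dirichlet prior is conjugate to the Multinomial likelihood: each posterior αⱼ = prior αⱼ + observed count nⱼ.
Posterior concentration: (51.6, 9.0, 48.6), total = 109.2.
P(next = AA | data) = α_{AA}/Σα = 0.4725.

0.4725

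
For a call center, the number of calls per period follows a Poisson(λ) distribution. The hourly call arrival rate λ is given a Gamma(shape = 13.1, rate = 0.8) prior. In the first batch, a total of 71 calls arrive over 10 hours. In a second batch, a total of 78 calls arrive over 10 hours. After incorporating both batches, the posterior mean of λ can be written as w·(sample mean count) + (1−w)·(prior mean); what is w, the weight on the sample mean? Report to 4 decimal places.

With a Gamma(shape α, rate β) prior, the Poisson likelihood is conjugate: the posterior is Gamma(α + ΣXᵢ, β + n).
Total number of hours: n = 10 + 10 = 20.
Posterior mean = (α₀+S)/(β₀+n) = [n/(β₀+n)]·(S/n) + [β₀/(β₀+n)]·(α₀/β₀), so only n and β₀ enter the weight.
Weight on data w = n/(β₀+n) = 20/(0.8+20) = 20/20.8 = 0.9615.

0.9615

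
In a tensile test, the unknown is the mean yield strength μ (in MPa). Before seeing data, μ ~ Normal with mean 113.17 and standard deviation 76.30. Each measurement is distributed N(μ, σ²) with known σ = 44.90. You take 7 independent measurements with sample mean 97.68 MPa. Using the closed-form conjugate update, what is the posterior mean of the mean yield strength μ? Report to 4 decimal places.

98.4102

For Normal data with known variance σ², a Normal(μ₀, σ₀²) prior on μ is conjugate. Posterior precision = 1/σ₀² + n/σ²; posterior mean is the precision-weighted average of μ₀ and x̄.
n·x̄ = 7·97.68 = 683.76.
σ₀² = 76.30² = 5821.69, σ² = 44.90² = 2016.01; σ² + n·σ₀² = 2016.01 + 7·5821.69 = 42767.84.
Posterior mean = (μ₀/σ₀² + n·x̄/σ²)/(1/σ₀² + n/σ²) = (σ²·μ₀ + σ₀²·n·x̄)/(σ² + n·σ₀²) = (2016.01·113.17 + 5821.69·683.76)/42767.84 = 4208790.6061/42767.84 = 98.4102.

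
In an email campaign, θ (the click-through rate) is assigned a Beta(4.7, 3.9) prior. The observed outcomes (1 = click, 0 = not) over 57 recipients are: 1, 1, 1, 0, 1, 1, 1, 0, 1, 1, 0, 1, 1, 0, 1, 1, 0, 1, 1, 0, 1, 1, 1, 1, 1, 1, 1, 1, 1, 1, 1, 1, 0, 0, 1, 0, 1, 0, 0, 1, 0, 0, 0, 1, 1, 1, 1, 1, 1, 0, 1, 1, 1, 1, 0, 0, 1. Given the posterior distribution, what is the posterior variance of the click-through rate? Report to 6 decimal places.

0.003260

The Beta prior is conjugate to a Binomial/Bernoulli likelihood; the update adds successes to α and failures to β.
Posterior: Beta(α+k, β+n−k) = Beta(4.7+40, 3.9+17) = Beta(44.7, 20.9).
Var = αβ/((α+β)²(α+β+1)) = 44.7·20.9/(65.6²·66.6) = 0.003260.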